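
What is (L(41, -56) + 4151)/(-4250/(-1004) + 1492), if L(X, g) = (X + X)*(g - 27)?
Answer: -1332810/751109 ≈ -1.7745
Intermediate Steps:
L(X, g) = 2*X*(-27 + g) (L(X, g) = (2*X)*(-27 + g) = 2*X*(-27 + g))
(L(41, -56) + 4151)/(-4250/(-1004) + 1492) = (2*41*(-27 - 56) + 4151)/(-4250/(-1004) + 1492) = (2*41*(-83) + 4151)/(-4250*(-1/1004) + 1492) = (-6806 + 4151)/(2125/502 + 1492) = -2655/751109/502 = -2655*502/751109 = -1332810/751109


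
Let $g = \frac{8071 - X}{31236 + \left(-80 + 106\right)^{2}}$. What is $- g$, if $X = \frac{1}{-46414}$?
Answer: $- \frac{374607395}{1481163568} \approx -0.25291$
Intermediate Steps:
$X = - \frac{1}{46414} \approx -2.1545 \cdot 10^{-5}$
$g = \frac{374607395}{1481163568}$ ($g = \frac{8071 - - \frac{1}{46414}}{31236 + \left(-80 + 106\right)^{2}} = \frac{8071 + \frac{1}{46414}}{31236 + 26^{2}} = \frac{374607395}{46414 \left(31236 + 676\right)} = \frac{374607395}{46414 \cdot 31912} = \frac{374607395}{46414} \cdot \frac{1}{31912} = \frac{374607395}{1481163568} \approx 0.25291$)
$- g = \left(-1\right) \frac{374607395}{1481163568} = - \frac{374607395}{1481163568}$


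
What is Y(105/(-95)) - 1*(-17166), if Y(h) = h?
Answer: 326133/19 ≈ 17165.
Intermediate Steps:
Y(105/(-95)) - 1*(-17166) = 105/(-95) - 1*(-17166) = 105*(-1/95) + 17166 = -21/19 + 17166 = 326133/19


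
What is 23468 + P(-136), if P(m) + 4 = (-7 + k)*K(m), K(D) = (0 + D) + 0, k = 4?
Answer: 23872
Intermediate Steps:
K(D) = D (K(D) = D + 0 = D)
P(m) = -4 - 3*m (P(m) = -4 + (-7 + 4)*m = -4 - 3*m)
23468 + P(-136) = 23468 + (-4 - 3*(-136)) = 23468 + (-4 + 408) = 23468 + 404 = 23872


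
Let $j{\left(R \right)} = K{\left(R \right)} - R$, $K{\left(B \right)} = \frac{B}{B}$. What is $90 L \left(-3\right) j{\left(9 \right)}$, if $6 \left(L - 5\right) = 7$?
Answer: $13320$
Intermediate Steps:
$K{\left(B \right)} = 1$
$L = \frac{37}{6}$ ($L = 5 + \frac{1}{6} \cdot 7 = 5 + \frac{7}{6} = \frac{37}{6} \approx 6.1667$)
$j{\left(R \right)} = 1 - R$
$90 L \left(-3\right) j{\left(9 \right)} = 90 \cdot \frac{37}{6} \left(-3\right) \left(1 - 9\right) = 90 \left(- \frac{37}{2}\right) \left(1 - 9\right) = \left(-1665\right) \left(-8\right) = 13320$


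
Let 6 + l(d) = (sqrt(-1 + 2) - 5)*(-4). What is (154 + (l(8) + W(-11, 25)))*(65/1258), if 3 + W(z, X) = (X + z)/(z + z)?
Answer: 57330/6919 ≈ 8.2859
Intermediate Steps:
W(z, X) = -3 + (X + z)/(2*z) (W(z, X) = -3 + (X + z)/(z + z) = -3 + (X + z)/((2*z)) = -3 + (X + z)*(1/(2*z)) = -3 + (X + z)/(2*z))
l(d) = 10 (l(d) = -6 + (sqrt(-1 + 2) - 5)*(-4) = -6 + (sqrt(1) - 5)*(-4) = -6 + (1 - 5)*(-4) = -6 - 4*(-4) = -6 + 16 = 10)
(154 + (l(8) + W(-11, 25)))*(65/1258) = (154 + (10 + (1/2)*(25 - 5*(-11))/(-11)))*(65/1258) = (154 + (10 + (1/2)*(-1/11)*(25 + 55)))*(65*(1/1258)) = (154 + (10 + (1/2)*(-1/11)*80))*(65/1258) = (154 + (10 - 40/11))*(65/1258) = (154 + 70/11)*(65/1258) = (1764/11)*(65/1258) = 57330/6919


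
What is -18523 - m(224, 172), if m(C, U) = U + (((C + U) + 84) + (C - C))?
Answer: -19175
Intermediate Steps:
m(C, U) = 84 + C + 2*U (m(C, U) = U + ((84 + C + U) + 0) = U + (84 + C + U) = 84 + C + 2*U)
-18523 - m(224, 172) = -18523 - (84 + 224 + 2*172) = -18523 - (84 + 224 + 344) = -18523 - 1*652 = -18523 - 652 = -19175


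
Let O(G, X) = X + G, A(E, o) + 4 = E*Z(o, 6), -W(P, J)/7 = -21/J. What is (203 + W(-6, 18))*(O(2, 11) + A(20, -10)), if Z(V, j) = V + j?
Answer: -89957/6 ≈ -14993.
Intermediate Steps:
W(P, J) = 147/J (W(P, J) = -(-147)/J = 147/J)
A(E, o) = -4 + E*(6 + o) (A(E, o) = -4 + E*(o + 6) = -4 + E*(6 + o))
O(G, X) = G + X
(203 + W(-6, 18))*(O(2, 11) + A(20, -10)) = (203 + 147/18)*((2 + 11) + (-4 + 20*(6 - 10))) = (203 + 147*(1/18))*(13 + (-4 + 20*(-4))) = (203 + 49/6)*(13 + (-4 - 80)) = 1267*(13 - 84)/6 = (1267/6)*(-71) = -89957/6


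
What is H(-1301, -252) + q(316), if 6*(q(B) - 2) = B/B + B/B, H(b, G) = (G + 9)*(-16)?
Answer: 11671/3 ≈ 3890.3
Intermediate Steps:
H(b, G) = -144 - 16*G (H(b, G) = (9 + G)*(-16) = -144 - 16*G)
q(B) = 7/3 (q(B) = 2 + (B/B + B/B)/6 = 2 + (1 + 1)/6 = 2 + (1/6)*2 = 2 + 1/3 = 7/3)
H(-1301, -252) + q(316) = (-144 - 16*(-252)) + 7/3 = (-144 + 4032) + 7/3 = 3888 + 7/3 = 11671/3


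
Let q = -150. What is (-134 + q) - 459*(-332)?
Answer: 152104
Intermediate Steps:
(-134 + q) - 459*(-332) = (-134 - 150) - 459*(-332) = -284 + 152388 = 152104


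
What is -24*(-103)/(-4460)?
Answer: -618/1115 ≈ -0.55426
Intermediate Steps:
-24*(-103)/(-4460) = 2472*(-1/4460) = -618/1115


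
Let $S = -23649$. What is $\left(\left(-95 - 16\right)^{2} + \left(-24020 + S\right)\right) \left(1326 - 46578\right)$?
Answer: $1599567696$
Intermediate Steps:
$\left(\left(-95 - 16\right)^{2} + \left(-24020 + S\right)\right) \left(1326 - 46578\right) = \left(\left(-95 - 16\right)^{2} - 47669\right) \left(1326 - 46578\right) = \left(\left(-111\right)^{2} - 47669\right) \left(-45252\right) = \left(12321 - 47669\right) \left(-45252\right) = \left(-35348\right) \left(-45252\right) = 1599567696$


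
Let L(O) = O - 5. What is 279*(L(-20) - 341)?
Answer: -102114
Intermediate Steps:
L(O) = -5 + O
279*(L(-20) - 341) = 279*((-5 - 20) - 341) = 279*(-25 - 341) = 279*(-366) = -102114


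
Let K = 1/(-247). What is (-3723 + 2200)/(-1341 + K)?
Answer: 376181/331228 ≈ 1.1357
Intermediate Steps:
K = -1/247 ≈ -0.0040486
(-3723 + 2200)/(-1341 + K) = (-3723 + 2200)/(-1341 - 1/247) = -1523/(-331228/247) = -1523*(-247/331228) = 376181/331228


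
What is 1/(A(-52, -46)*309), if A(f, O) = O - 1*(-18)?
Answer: -1/8652 ≈ -0.00011558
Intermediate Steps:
A(f, O) = 18 + O (A(f, O) = O + 18 = 18 + O)
1/(A(-52, -46)*309) = 1/((18 - 46)*309) = 1/(-28*309) = 1/(-8652) = -1/8652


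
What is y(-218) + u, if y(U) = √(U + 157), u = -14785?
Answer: -14785 + I*√61 ≈ -14785.0 + 7.8102*I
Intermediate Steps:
y(U) = √(157 + U)
y(-218) + u = √(157 - 218) - 14785 = √(-61) - 14785 = I*√61 - 14785 = -14785 + I*√61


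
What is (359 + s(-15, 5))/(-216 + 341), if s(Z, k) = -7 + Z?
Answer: 337/125 ≈ 2.6960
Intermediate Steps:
(359 + s(-15, 5))/(-216 + 341) = (359 + (-7 - 15))/(-216 + 341) = (359 - 22)/125 = 337*(1/125) = 337/125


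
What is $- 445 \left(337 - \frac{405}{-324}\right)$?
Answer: $- \frac{602085}{4} \approx -1.5052 \cdot 10^{5}$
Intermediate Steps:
$- 445 \left(337 - \frac{405}{-324}\right) = - 445 \left(337 - - \frac{5}{4}\right) = - 445 \left(337 + \frac{5}{4}\right) = \left(-445\right) \frac{1353}{4} = - \frac{602085}{4}$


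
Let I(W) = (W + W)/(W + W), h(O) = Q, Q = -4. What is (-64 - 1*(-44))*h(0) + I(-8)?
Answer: 81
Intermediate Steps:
h(O) = -4
I(W) = 1 (I(W) = (2*W)/((2*W)) = (2*W)*(1/(2*W)) = 1)
(-64 - 1*(-44))*h(0) + I(-8) = (-64 - 1*(-44))*(-4) + 1 = (-64 + 44)*(-4) + 1 = -20*(-4) + 1 = 80 + 1 = 81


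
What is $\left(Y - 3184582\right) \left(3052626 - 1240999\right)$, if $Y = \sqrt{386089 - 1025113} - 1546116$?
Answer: $-8570260225646 + 7246508 i \sqrt{39939} \approx -8.5703 \cdot 10^{12} + 1.4482 \cdot 10^{9} i$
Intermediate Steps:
$Y = -1546116 + 4 i \sqrt{39939}$ ($Y = \sqrt{-639024} - 1546116 = 4 i \sqrt{39939} - 1546116 = -1546116 + 4 i \sqrt{39939} \approx -1.5461 \cdot 10^{6} + 799.39 i$)
$\left(Y - 3184582\right) \left(3052626 - 1240999\right) = \left(\left(-1546116 + 4 i \sqrt{39939}\right) - 3184582\right) \left(3052626 - 1240999\right) = \left(-4730698 + 4 i \sqrt{39939}\right) 1811627 = -8570260225646 + 7246508 i \sqrt{39939}$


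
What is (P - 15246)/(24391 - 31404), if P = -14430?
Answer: 29676/7013 ≈ 4.2316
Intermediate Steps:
(P - 15246)/(24391 - 31404) = (-14430 - 15246)/(24391 - 31404) = -29676/(-7013) = -29676*(-1/7013) = 29676/7013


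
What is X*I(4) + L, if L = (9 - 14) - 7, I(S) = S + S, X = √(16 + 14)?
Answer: -12 + 8*√30 ≈ 31.818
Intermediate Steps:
X = √30 ≈ 5.4772
I(S) = 2*S
L = -12 (L = -5 - 7 = -12)
X*I(4) + L = √30*(2*4) - 12 = √30*8 - 12 = 8*√30 - 12 = -12 + 8*√30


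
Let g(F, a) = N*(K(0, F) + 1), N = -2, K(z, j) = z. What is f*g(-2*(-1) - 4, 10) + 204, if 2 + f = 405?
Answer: -602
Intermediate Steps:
f = 403 (f = -2 + 405 = 403)
g(F, a) = -2 (g(F, a) = -2*(0 + 1) = -2*1 = -2)
f*g(-2*(-1) - 4, 10) + 204 = 403*(-2) + 204 = -806 + 204 = -602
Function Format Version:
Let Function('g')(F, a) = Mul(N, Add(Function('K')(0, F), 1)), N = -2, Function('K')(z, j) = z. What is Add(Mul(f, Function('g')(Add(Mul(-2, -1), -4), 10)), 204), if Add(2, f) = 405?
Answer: -602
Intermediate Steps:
f = 403 (f = Add(-2, 405) = 403)
Function('g')(F, a) = -2 (Function('g')(F, a) = Mul(-2, Add(0, 1)) = Mul(-2, 1) = -2)
Add(Mul(f, Function('g')(Add(Mul(-2, -1), -4), 10)), 204) = Add(Mul(403, -2), 204) = Add(-806, 204) = -602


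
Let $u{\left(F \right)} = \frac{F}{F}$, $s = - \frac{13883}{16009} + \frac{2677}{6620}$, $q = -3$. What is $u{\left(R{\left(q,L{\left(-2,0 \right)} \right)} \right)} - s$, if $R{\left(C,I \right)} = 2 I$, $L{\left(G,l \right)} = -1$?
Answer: $\frac{155028947}{105979580} \approx 1.4628$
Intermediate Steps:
$s = - \frac{49049367}{105979580}$ ($s = \left(-13883\right) \frac{1}{16009} + 2677 \cdot \frac{1}{6620} = - \frac{13883}{16009} + \frac{2677}{6620} = - \frac{49049367}{105979580} \approx -0.46282$)
$u{\left(F \right)} = 1$
$u{\left(R{\left(q,L{\left(-2,0 \right)} \right)} \right)} - s = 1 - - \frac{49049367}{105979580} = 1 + \frac{49049367}{105979580} = \frac{155028947}{105979580}$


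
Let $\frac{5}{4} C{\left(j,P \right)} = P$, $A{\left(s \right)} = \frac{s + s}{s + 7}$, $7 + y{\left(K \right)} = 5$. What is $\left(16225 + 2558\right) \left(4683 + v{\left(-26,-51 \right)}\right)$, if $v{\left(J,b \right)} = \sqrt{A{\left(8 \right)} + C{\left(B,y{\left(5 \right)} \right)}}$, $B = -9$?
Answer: $87960789 + \frac{12522 i \sqrt{30}}{5} \approx 8.7961 \cdot 10^{7} + 13717.0 i$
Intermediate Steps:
$y{\left(K \right)} = -2$ ($y{\left(K \right)} = -7 + 5 = -2$)
$A{\left(s \right)} = \frac{2 s}{7 + s}$
$C{\left(j,P \right)} = \frac{4 P}{5}$
$v{\left(J,b \right)} = \frac{2 i \sqrt{30}}{15}$ ($v{\left(J,b \right)} = \sqrt{2 \cdot 8 \frac{1}{7 + 8} + \frac{4}{5} \left(-2\right)} = \sqrt{2 \cdot 8 \cdot \frac{1}{15} - \frac{8}{5}} = \sqrt{\frac{16}{15} - \frac{8}{5}} = \sqrt{- \frac{8}{15}} = \frac{2 i \sqrt{30}}{15}$)
$\left(16225 + 2558\right) \left(4683 + v{\left(-26,-51 \right)}\right) = \left(16225 + 2558\right) \left(4683 + \frac{2 i \sqrt{30}}{15}\right) = 18783 \left(4683 + \frac{2 i \sqrt{30}}{15}\right) = 87960789 + \frac{12522 i \sqrt{30}}{5}$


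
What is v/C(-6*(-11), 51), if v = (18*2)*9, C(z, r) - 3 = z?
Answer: 108/23 ≈ 4.6956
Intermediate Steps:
C(z, r) = 3 + z
v = 324 (v = 36*9 = 324)
v/C(-6*(-11), 51) = 324/(3 - 6*(-11)) = 324/(3 + 66) = 324/69 = 324*(1/69) = 108/23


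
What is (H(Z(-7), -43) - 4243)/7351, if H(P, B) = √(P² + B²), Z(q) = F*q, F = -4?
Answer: -4243/7351 + √2633/7351 ≈ -0.57022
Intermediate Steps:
Z(q) = -4*q
H(P, B) = √(B² + P²)
(H(Z(-7), -43) - 4243)/7351 = (√((-43)² + (-4*(-7))²) - 4243)/7351 = (√(1849 + 28²) - 4243)*(1/7351) = (√(1849 + 784) - 4243)*(1/7351) = (√2633 - 4243)*(1/7351) = (-4243 + √2633)*(1/7351) = -4243/7351 + √2633/7351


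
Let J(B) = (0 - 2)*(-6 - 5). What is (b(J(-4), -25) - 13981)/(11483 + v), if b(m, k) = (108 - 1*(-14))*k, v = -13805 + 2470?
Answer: -17031/148 ≈ -115.07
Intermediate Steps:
J(B) = 22 (J(B) = -2*(-11) = 22)
v = -11335
b(m, k) = 122*k (b(m, k) = (108 + 14)*k = 122*k)
(b(J(-4), -25) - 13981)/(11483 + v) = (122*(-25) - 13981)/(11483 - 11335) = (-3050 - 13981)/148 = -17031*1/148 = -17031/148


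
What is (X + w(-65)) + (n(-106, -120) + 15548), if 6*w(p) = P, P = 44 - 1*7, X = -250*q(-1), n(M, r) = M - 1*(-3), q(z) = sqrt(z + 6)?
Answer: 92707/6 - 250*sqrt(5) ≈ 14892.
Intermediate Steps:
q(z) = sqrt(6 + z)
n(M, r) = 3 + M (n(M, r) = M + 3 = 3 + M)
X = -250*sqrt(5) (X = -250*sqrt(6 - 1) = -250*sqrt(5) ≈ -559.02)
P = 37 (P = 44 - 7 = 37)
w(p) = 37/6 (w(p) = (1/6)*37 = 37/6)
(X + w(-65)) + (n(-106, -120) + 15548) = (-250*sqrt(5) + 37/6) + ((3 - 106) + 15548) = (37/6 - 250*sqrt(5)) + (-103 + 15548) = (37/6 - 250*sqrt(5)) + 15445 = 92707/6 - 250*sqrt(5)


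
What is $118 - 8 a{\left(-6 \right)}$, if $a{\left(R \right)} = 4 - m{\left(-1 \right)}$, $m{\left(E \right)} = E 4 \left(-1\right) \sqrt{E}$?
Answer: $86 + 32 i \approx 86.0 + 32.0 i$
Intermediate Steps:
$m{\left(E \right)} = - 4 E^{\frac{3}{2}}$ ($m{\left(E \right)} = 4 E \left(-1\right) \sqrt{E} = - 4 E \sqrt{E} = - 4 E^{\frac{3}{2}}$)
$a{\left(R \right)} = 4 - 4 i$ ($a{\left(R \right)} = 4 - - 4 \left(-1\right)^{\frac{3}{2}} = 4 - - 4 \left(- i\right) = 4 - 4 i$)
$118 - 8 a{\left(-6 \right)} = 118 - 8 \left(4 - 4 i\right) = 118 - \left(32 - 32 i\right) = 86 + 32 i$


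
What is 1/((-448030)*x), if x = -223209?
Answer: 1/100004328270 ≈ 9.9996e-12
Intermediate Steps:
1/((-448030)*x) = 1/(-448030*(-223209)) = -1/448030*(-1/223209) = 1/100004328270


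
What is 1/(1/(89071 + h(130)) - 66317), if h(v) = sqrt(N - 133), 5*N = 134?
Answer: (-3*sqrt(295) + 445355*I)/(-29534607530*I + 198951*sqrt(295)) ≈ -1.5079e-5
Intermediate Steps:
N = 134/5 (N = (1/5)*134 = 134/5 ≈ 26.800)
h(v) = 3*I*sqrt(295)/5 (h(v) = sqrt(134/5 - 133) = sqrt(-531/5) = 3*I*sqrt(295)/5)
1/(1/(89071 + h(130)) - 66317) = 1/(1/(89071 + 3*I*sqrt(295)/5) - 66317) = 1/(-66317 + 1/(89071 + 3*I*sqrt(295)/5))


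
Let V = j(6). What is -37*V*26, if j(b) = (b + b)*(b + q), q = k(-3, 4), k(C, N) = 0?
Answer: -69264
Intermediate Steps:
q = 0
j(b) = 2*b² (j(b) = (b + b)*(b + 0) = (2*b)*b = 2*b²)
V = 72 (V = 2*6² = 2*36 = 72)
-37*V*26 = -37*72*26 = -2664*26 = -69264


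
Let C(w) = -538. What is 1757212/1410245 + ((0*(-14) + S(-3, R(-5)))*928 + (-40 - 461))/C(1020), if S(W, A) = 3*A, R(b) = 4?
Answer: -14052575519/758711810 ≈ -18.522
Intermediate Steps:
1757212/1410245 + ((0*(-14) + S(-3, R(-5)))*928 + (-40 - 461))/C(1020) = 1757212/1410245 + ((0*(-14) + 3*4)*928 + (-40 - 461))/(-538) = 1757212*(1/1410245) + ((0 + 12)*928 - 501)*(-1/538) = 1757212/1410245 + (12*928 - 501)*(-1/538) = 1757212/1410245 + (11136 - 501)*(-1/538) = 1757212/1410245 + 10635*(-1/538) = 1757212/1410245 - 10635/538 = -14052575519/758711810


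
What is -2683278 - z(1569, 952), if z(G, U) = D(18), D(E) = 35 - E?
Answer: -2683295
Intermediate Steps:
z(G, U) = 17 (z(G, U) = 35 - 1*18 = 35 - 18 = 17)
-2683278 - z(1569, 952) = -2683278 - 1*17 = -2683278 - 17 = -2683295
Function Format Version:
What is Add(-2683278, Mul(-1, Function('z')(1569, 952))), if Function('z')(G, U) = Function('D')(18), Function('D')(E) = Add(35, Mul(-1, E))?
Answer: -2683295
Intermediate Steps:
Function('z')(G, U) = 17 (Function('z')(G, U) = Add(35, Mul(-1, 18)) = Add(35, -18) = 17)
Add(-2683278, Mul(-1, Function('z')(1569, 952))) = Add(-2683278, Mul(-1, 17)) = Add(-2683278, -17) = -2683295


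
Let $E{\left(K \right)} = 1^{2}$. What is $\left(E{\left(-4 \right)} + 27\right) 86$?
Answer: $2408$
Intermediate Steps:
$E{\left(K \right)} = 1$
$\left(E{\left(-4 \right)} + 27\right) 86 = \left(1 + 27\right) 86 = 28 \cdot 86 = 2408$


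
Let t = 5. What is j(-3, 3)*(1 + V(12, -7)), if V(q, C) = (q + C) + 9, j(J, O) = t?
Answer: 75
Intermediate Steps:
j(J, O) = 5
V(q, C) = 9 + C + q (V(q, C) = (C + q) + 9 = 9 + C + q)
j(-3, 3)*(1 + V(12, -7)) = 5*(1 + (9 - 7 + 12)) = 5*(1 + 14) = 5*15 = 75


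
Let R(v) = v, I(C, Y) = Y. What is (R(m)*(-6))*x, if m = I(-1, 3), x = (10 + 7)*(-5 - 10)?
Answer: 4590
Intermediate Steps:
x = -255 (x = 17*(-15) = -255)
m = 3
(R(m)*(-6))*x = (3*(-6))*(-255) = -18*(-255) = 4590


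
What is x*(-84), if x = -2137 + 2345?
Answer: -17472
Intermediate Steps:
x = 208
x*(-84) = 208*(-84) = -17472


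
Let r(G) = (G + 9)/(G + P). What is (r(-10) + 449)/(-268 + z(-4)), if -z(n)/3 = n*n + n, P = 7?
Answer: -337/228 ≈ -1.4781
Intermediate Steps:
r(G) = (9 + G)/(7 + G) (r(G) = (G + 9)/(G + 7) = (9 + G)/(7 + G))
z(n) = -3*n - 3*n² (z(n) = -3*(n*n + n) = -3*(n² + n) = -3*(n + n²) = -3*n - 3*n²)
(r(-10) + 449)/(-268 + z(-4)) = ((9 - 10)/(7 - 10) + 449)/(-268 - 3*(-4)*(1 - 4)) = (-1/(-3) + 449)/(-268 - 3*(-4)*(-3)) = (-⅓*(-1) + 449)/(-268 - 36) = (⅓ + 449)/(-304) = (1348/3)*(-1/304) = -337/228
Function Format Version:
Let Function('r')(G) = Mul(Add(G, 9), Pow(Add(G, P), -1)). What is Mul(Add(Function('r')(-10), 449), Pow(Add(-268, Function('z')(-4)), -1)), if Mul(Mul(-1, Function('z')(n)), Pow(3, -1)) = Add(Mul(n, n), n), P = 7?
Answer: Rational(-337, 228) ≈ -1.4781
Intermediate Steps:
Function('r')(G) = Mul(Pow(Add(7, G), -1), Add(9, G)) (Function('r')(G) = Mul(Add(G, 9), Pow(Add(G, 7), -1)) = Mul(Add(9, G), Pow(Add(7, G), -1)) = Mul(Pow(Add(7, G), -1), Add(9, G)))
Function('z')(n) = Add(Mul(-3, n), Mul(-3, Pow(n, 2))) (Function('z')(n) = Mul(-3, Add(Mul(n, n), n)) = Mul(-3, Add(Pow(n, 2), n)) = Mul(-3, Add(n, Pow(n, 2))) = Add(Mul(-3, n), Mul(-3, Pow(n, 2))))
Mul(Add(Function('r')(-10), 449), Pow(Add(-268, Function('z')(-4)), -1)) = Mul(Add(Mul(Pow(Add(7, -10), -1), Add(9, -10)), 449), Pow(Add(-268, Mul(-3, -4, Add(1, -4))), -1)) = Mul(Add(Mul(Pow(-3, -1), -1), 449), Pow(Add(-268, Mul(-3, -4, -3)), -1)) = Mul(Add(Mul(Rational(-1, 3), -1), 449), Pow(Add(-268, -36), -1)) = Mul(Add(Rational(1, 3), 449), Pow(-304, -1)) = Mul(Rational(1348, 3), Rational(-1, 304)) = Rational(-337, 228)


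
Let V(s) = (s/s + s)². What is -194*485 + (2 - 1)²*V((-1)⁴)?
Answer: -94086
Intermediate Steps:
V(s) = (1 + s)²
-194*485 + (2 - 1)²*V((-1)⁴) = -194*485 + (2 - 1)²*(1 + (-1)⁴)² = -94090 + 1²*(1 + 1)² = -94090 + 1*2² = -94090 + 1*4 = -94090 + 4 = -94086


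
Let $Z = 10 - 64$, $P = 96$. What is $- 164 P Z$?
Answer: $850176$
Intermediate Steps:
$Z = -54$ ($Z = 10 - 64 = -54$)
$- 164 P Z = \left(-164\right) 96 \left(-54\right) = \left(-15744\right) \left(-54\right) = 850176$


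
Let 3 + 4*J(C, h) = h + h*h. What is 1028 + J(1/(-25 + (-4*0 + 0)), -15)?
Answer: 4319/4 ≈ 1079.8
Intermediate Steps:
J(C, h) = -¾ + h/4 + h²/4 (J(C, h) = -¾ + (h + h*h)/4 = -¾ + (h + h²)/4 = -¾ + (h/4 + h²/4) = -¾ + h/4 + h²/4)
1028 + J(1/(-25 + (-4*0 + 0)), -15) = 1028 + (-¾ + (¼)*(-15) + (¼)*(-15)²) = 1028 + (-¾ - 15/4 + (¼)*225) = 1028 + (-¾ - 15/4 + 225/4) = 1028 + 207/4 = 4319/4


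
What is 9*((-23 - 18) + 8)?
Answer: -297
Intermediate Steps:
9*((-23 - 18) + 8) = 9*(-41 + 8) = 9*(-33) = -297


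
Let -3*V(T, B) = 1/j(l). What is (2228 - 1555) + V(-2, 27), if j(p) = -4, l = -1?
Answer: 8077/12 ≈ 673.08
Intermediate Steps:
V(T, B) = 1/12 (V(T, B) = -⅓/(-4) = -⅓*(-¼) = 1/12)
(2228 - 1555) + V(-2, 27) = (2228 - 1555) + 1/12 = 673 + 1/12 = 8077/12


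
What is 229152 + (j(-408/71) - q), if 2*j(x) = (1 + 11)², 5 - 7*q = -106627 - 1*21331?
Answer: 1476605/7 ≈ 2.1094e+5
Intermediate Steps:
q = 127963/7 (q = 5/7 - (-106627 - 1*21331)/7 = 5/7 - (-106627 - 21331)/7 = 5/7 - ⅐*(-127958) = 5/7 + 127958/7 = 127963/7 ≈ 18280.)
j(x) = 72 (j(x) = (1 + 11)²/2 = (½)*12² = (½)*144 = 72)
229152 + (j(-408/71) - q) = 229152 + (72 - 1*127963/7) = 229152 + (72 - 127963/7) = 229152 - 127459/7 = 1476605/7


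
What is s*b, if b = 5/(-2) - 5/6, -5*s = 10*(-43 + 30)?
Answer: -260/3 ≈ -86.667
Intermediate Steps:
s = 26 (s = -2*(-43 + 30) = -2*(-13) = -1/5*(-130) = 26)
b = -10/3 (b = 5*(-1/2) - 5*1/6 = -5/2 - 5/6 = -10/3 ≈ -3.3333)
s*b = 26*(-10/3) = -260/3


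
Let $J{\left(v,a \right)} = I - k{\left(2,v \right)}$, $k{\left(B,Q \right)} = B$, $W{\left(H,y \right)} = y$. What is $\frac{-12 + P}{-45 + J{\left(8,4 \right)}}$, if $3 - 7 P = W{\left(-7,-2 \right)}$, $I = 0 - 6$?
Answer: $\frac{79}{371} \approx 0.21294$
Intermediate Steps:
$I = -6$ ($I = 0 - 6 = -6$)
$P = \frac{5}{7}$ ($P = \frac{3}{7} - - \frac{2}{7} = \frac{3}{7} + \frac{2}{7} = \frac{5}{7} \approx 0.71429$)
$J{\left(v,a \right)} = -8$ ($J{\left(v,a \right)} = -6 - 2 = -8$)
$\frac{-12 + P}{-45 + J{\left(8,4 \right)}} = \frac{-12 + \frac{5}{7}}{-45 - 8} = \frac{1}{-53} \left(- \frac{79}{7}\right) = \left(- \frac{1}{53}\right) \left(- \frac{79}{7}\right) = \frac{79}{371}$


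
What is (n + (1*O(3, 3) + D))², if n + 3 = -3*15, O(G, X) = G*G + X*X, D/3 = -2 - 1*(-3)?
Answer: 729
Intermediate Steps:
D = 3 (D = 3*(-2 - 1*(-3)) = 3*(-2 + 3) = 3*1 = 3)
O(G, X) = G² + X²
n = -48 (n = -3 - 3*15 = -3 - 45 = -48)
(n + (1*O(3, 3) + D))² = (-48 + (1*(3² + 3²) + 3))² = (-48 + (1*(9 + 9) + 3))² = (-48 + (1*18 + 3))² = (-48 + (18 + 3))² = (-48 + 21)² = (-27)² = 729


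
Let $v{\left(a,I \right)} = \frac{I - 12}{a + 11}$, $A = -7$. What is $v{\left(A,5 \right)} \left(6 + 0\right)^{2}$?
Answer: $-63$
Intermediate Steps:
$v{\left(a,I \right)} = \frac{-12 + I}{11 + a}$ ($v{\left(a,I \right)} = \frac{I - 12}{11 + a} = \frac{-12 + I}{11 + a}$)
$v{\left(A,5 \right)} \left(6 + 0\right)^{2} = \frac{-12 + 5}{11 - 7} \left(6 + 0\right)^{2} = \frac{1}{4} \left(-7\right) 6^{2} = \frac{1}{4} \left(-7\right) 36 = \left(- \frac{7}{4}\right) 36 = -63$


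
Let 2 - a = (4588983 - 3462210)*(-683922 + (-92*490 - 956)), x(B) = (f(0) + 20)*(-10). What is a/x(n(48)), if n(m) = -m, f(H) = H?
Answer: -102812120692/25 ≈ -4.1125e+9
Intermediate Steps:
x(B) = -200 (x(B) = (0 + 20)*(-10) = 20*(-10) = -200)
a = 822496965536 (a = 2 - (4588983 - 3462210)*(-683922 + (-92*490 - 956)) = 2 - 1126773*(-683922 + (-45080 - 956)) = 2 - 1126773*(-683922 - 46036) = 2 - 1126773*(-729958) = 2 - 1*(-822496965534) = 2 + 822496965534 = 822496965536)
a/x(n(48)) = 822496965536/(-200) = 822496965536*(-1/200) = -102812120692/25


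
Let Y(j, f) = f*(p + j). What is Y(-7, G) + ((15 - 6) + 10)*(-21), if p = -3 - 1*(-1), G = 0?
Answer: -399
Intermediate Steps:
p = -2 (p = -3 + 1 = -2)
Y(j, f) = f*(-2 + j)
Y(-7, G) + ((15 - 6) + 10)*(-21) = 0*(-2 - 7) + ((15 - 6) + 10)*(-21) = 0*(-9) + (9 + 10)*(-21) = 0 + 19*(-21) = 0 - 399 = -399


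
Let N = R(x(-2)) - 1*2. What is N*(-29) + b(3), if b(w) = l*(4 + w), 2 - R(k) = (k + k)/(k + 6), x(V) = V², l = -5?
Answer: -59/5 ≈ -11.800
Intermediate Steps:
R(k) = 2 - 2*k/(6 + k) (R(k) = 2 - (k + k)/(k + 6) = 2 - 2*k/(6 + k))
b(w) = -20 - 5*w (b(w) = -5*(4 + w) = -20 - 5*w)
N = -⅘ (N = 12/(6 + (-2)²) - 1*2 = 12/(6 + 4) - 2 = 12/10 - 2 = 12*(⅒) - 2 = 6/5 - 2 = -⅘ ≈ -0.80000)
N*(-29) + b(3) = -⅘*(-29) + (-20 - 5*3) = 116/5 + (-20 - 15) = 116/5 - 35 = -59/5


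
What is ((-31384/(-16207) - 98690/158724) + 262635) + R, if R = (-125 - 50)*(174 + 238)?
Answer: 245071606087283/1286219934 ≈ 1.9054e+5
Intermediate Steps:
R = -72100 (R = -175*412 = -72100)
((-31384/(-16207) - 98690/158724) + 262635) + R = ((-31384/(-16207) - 98690/158724) + 262635) - 72100 = ((-31384*(-1/16207) - 98690*1/158724) + 262635) - 72100 = ((31384/16207 - 49345/79362) + 262635) - 72100 = (1690962593/1286219934 + 262635) - 72100 = 337808063328683/1286219934 - 72100 = 245071606087283/1286219934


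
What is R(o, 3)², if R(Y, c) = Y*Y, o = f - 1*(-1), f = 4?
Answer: 625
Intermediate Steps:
o = 5 (o = 4 - 1*(-1) = 4 + 1 = 5)
R(Y, c) = Y²
R(o, 3)² = (5²)² = 25² = 625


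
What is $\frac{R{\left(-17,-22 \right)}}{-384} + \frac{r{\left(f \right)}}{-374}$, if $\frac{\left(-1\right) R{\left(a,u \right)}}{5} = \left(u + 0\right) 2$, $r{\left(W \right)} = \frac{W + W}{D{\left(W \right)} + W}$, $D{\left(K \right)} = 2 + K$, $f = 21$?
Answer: $- \frac{113639}{197472} \approx -0.57547$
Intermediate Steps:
$r{\left(W \right)} = \frac{2 W}{2 + 2 W}$ ($r{\left(W \right)} = \frac{W + W}{\left(2 + W\right) + W} = \frac{2 W}{2 + 2 W}$)
$R{\left(a,u \right)} = - 10 u$ ($R{\left(a,u \right)} = - 5 \left(u + 0\right) 2 = - 5 u 2 = - 5 \cdot 2 u = - 10 u$)
$\frac{R{\left(-17,-22 \right)}}{-384} + \frac{r{\left(f \right)}}{-374} = \frac{\left(-10\right) \left(-22\right)}{-384} + \frac{21 \frac{1}{1 + 21}}{-374} = 220 \left(- \frac{1}{384}\right) + \frac{21}{22} \left(- \frac{1}{374}\right) = - \frac{55}{96} + 21 \cdot \frac{1}{22} \left(- \frac{1}{374}\right) = - \frac{55}{96} + \frac{21}{22} \left(- \frac{1}{374}\right) = - \frac{55}{96} - \frac{21}{8228} = - \frac{113639}{197472}$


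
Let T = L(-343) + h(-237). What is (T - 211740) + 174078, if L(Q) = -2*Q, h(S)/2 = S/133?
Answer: -4918282/133 ≈ -36980.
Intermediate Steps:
h(S) = 2*S/133 (h(S) = 2*(S/133) = 2*S/133)
T = 90764/133 (T = -2*(-343) + (2/133)*(-237) = 686 - 474/133 = 90764/133 ≈ 682.44)
(T - 211740) + 174078 = (90764/133 - 211740) + 174078 = -28070656/133 + 174078 = -4918282/133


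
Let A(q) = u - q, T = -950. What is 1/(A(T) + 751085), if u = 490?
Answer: 1/752525 ≈ 1.3289e-6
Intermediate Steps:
A(q) = 490 - q
1/(A(T) + 751085) = 1/((490 - 1*(-950)) + 751085) = 1/((490 + 950) + 751085) = 1/(1440 + 751085) = 1/752525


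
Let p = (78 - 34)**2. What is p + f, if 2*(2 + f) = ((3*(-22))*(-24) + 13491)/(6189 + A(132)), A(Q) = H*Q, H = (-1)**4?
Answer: 8154901/4214 ≈ 1935.2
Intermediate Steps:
H = 1
A(Q) = Q (A(Q) = 1*Q = Q)
p = 1936 (p = 44**2 = 1936)
f = -3403/4214 (f = -2 + (((3*(-22))*(-24) + 13491)/(6189 + 132))/2 = -2 + ((-66*(-24) + 13491)/6321)/2 = -2 + ((1584 + 13491)*(1/6321))/2 = -2 + (15075*(1/6321))/2 = -2 + (1/2)*(5025/2107) = -2 + 5025/4214 = -3403/4214 ≈ -0.80755)
p + f = 1936 - 3403/4214 = 8154901/4214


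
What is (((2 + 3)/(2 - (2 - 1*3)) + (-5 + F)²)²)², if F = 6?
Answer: 4096/81 ≈ 50.568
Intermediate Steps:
(((2 + 3)/(2 - (2 - 1*3)) + (-5 + F)²)²)² = (((2 + 3)/(2 - (2 - 1*3)) + (-5 + 6)²)²)² = ((5/(2 - (2 - 3)) + 1²)²)² = ((5/(2 - 1*(-1)) + 1)²)² = ((5/(2 + 1) + 1)²)² = ((5/3 + 1)²)² = ((8/3)²)² = (64/9)² = 4096/81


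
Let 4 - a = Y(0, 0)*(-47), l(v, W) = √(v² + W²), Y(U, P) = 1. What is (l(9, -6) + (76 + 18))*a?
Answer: 4794 + 153*√13 ≈ 5345.6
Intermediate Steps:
l(v, W) = √(W² + v²)
a = 51 (a = 4 - (-47) = 4 - 1*(-47) = 4 + 47 = 51)
(l(9, -6) + (76 + 18))*a = (√((-6)² + 9²) + (76 + 18))*51 = (√(36 + 81) + 94)*51 = (√117 + 94)*51 = (3*√13 + 94)*51 = (94 + 3*√13)*51 = 4794 + 153*√13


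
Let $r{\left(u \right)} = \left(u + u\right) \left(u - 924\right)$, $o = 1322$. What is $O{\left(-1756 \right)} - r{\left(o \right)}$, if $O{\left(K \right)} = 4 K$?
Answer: $-1059336$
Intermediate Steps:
$r{\left(u \right)} = 2 u \left(-924 + u\right)$
$O{\left(-1756 \right)} - r{\left(o \right)} = 4 \left(-1756\right) - 2 \cdot 1322 \left(-924 + 1322\right) = -7024 - 2 \cdot 1322 \cdot 398 = -7024 - 1052312 = -1059336$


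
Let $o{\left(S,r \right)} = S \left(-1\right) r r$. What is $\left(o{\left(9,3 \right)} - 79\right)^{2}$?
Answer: $25600$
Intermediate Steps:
$o{\left(S,r \right)} = - S r^{2}$
$\left(o{\left(9,3 \right)} - 79\right)^{2} = \left(\left(-1\right) 9 \cdot 3^{2} - 79\right)^{2} = \left(\left(-1\right) 9 \cdot 9 - 79\right)^{2} = \left(-81 - 79\right)^{2} = \left(-160\right)^{2} = 25600$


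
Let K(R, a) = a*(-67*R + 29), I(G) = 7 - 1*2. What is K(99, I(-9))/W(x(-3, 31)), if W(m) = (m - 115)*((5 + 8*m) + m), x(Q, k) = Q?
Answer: -8255/649 ≈ -12.720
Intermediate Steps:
I(G) = 5 (I(G) = 7 - 2 = 5)
K(R, a) = a*(29 - 67*R)
W(m) = (-115 + m)*(5 + 9*m)
K(99, I(-9))/W(x(-3, 31)) = (5*(29 - 67*99))/(-575 - 1030*(-3) + 9*(-3)²) = (5*(29 - 6633))/(-575 + 3090 + 9*9) = (5*(-6604))/(-575 + 3090 + 81) = -33020/2596 = -33020*1/2596 = -8255/649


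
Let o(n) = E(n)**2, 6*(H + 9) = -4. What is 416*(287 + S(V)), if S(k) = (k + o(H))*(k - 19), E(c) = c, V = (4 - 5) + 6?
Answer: -4085536/9 ≈ -4.5395e+5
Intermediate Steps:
V = 5 (V = -1 + 6 = 5)
H = -29/3 (H = -9 + (1/6)*(-4) = -9 - 2/3 = -29/3 ≈ -9.6667)
o(n) = n**2
S(k) = (-19 + k)*(841/9 + k) (S(k) = (k + (-29/3)**2)*(k - 19) = (k + 841/9)*(-19 + k) = (841/9 + k)*(-19 + k) = (-19 + k)*(841/9 + k))
416*(287 + S(V)) = 416*(287 + (-15979/9 + 5**2 + (670/9)*5)) = 416*(287 + (-15979/9 + 25 + 3350/9)) = 416*(287 - 12404/9) = 416*(-9821/9) = -4085536/9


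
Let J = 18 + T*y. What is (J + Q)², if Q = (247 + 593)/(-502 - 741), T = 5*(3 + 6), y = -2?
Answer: 8160592896/1545049 ≈ 5281.8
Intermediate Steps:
T = 45 (T = 5*9 = 45)
Q = -840/1243 (Q = 840/(-1243) = 840*(-1/1243) = -840/1243 ≈ -0.67578)
J = -72 (J = 18 + 45*(-2) = 18 - 90 = -72)
(J + Q)² = (-72 - 840/1243)² = (-90336/1243)² = 8160592896/1545049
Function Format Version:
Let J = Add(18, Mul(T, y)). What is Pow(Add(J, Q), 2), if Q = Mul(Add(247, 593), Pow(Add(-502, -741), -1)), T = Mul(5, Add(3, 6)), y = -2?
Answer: Rational(8160592896, 1545049) ≈ 5281.8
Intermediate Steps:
T = 45 (T = Mul(5, 9) = 45)
Q = Rational(-840, 1243) (Q = Mul(840, Pow(-1243, -1)) = Mul(840, Rational(-1, 1243)) = Rational(-840, 1243) ≈ -0.67578)
J = -72 (J = Add(18, Mul(45, -2)) = Add(18, -90) = -72)
Pow(Add(J, Q), 2) = Pow(Add(-72, Rational(-840, 1243)), 2) = Pow(Rational(-90336, 1243), 2) = Rational(8160592896, 1545049)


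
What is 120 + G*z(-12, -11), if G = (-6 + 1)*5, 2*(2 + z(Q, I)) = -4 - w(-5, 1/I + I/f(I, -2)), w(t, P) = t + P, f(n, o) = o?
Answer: 9905/44 ≈ 225.11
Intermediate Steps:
w(t, P) = P + t
z(Q, I) = -3/2 - 1/(2*I) + I/4 (z(Q, I) = -2 + (-4 - ((1/I + I/(-2)) - 5))/2 = -2 + (-4 - ((1/I + I*(-½)) - 5))/2 = -2 + (-4 - ((1/I - I/2) - 5))/2 = -2 + (-4 - (-5 + 1/I - I/2))/2 = -2 + (-4 + (5 + I/2 - 1/I))/2 = -2 + (1 + I/2 - 1/I)/2 = -2 + (½ - 1/(2*I) + I/4) = -3/2 - 1/(2*I) + I/4)
G = -25 (G = -5*5 = -25)
120 + G*z(-12, -11) = 120 - 25*(-2 + (-11)² - 6*(-11))/(4*(-11)) = 120 - 25*(-1)*(-2 + 121 + 66)/(4*11) = 120 - 25*(-1)*185/(4*11) = 120 - 25*(-185/44) = 120 + 4625/44 = 9905/44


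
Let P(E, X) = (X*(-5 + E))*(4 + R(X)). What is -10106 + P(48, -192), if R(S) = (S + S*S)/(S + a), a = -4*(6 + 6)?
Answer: 6091934/5 ≈ 1.2184e+6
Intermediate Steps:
a = -48 (a = -4*12 = -48)
R(S) = (S + S²)/(-48 + S) (R(S) = (S + S*S)/(S - 48) = (S + S²)/(-48 + S))
P(E, X) = X*(-5 + E)*(4 + X*(1 + X)/(-48 + X)) (P(E, X) = (X*(-5 + E))*(4 + X*(1 + X)/(-48 + X)) = X*(-5 + E)*(4 + X*(1 + X)/(-48 + X)))
-10106 + P(48, -192) = -10106 - 192*(-5*(-192)*(1 - 192) + 4*(-48 - 192)*(-5 + 48) + 48*(-192)*(1 - 192))/(-48 - 192) = -10106 - 192*(-5*(-192)*(-191) + 4*(-240)*43 + 48*(-192)*(-191))/(-240) = -10106 - 192*(-1/240)*(-183360 - 41280 + 1760256) = -10106 - 192*(-1/240)*1535616 = -10106 + 6142464/5 = 6091934/5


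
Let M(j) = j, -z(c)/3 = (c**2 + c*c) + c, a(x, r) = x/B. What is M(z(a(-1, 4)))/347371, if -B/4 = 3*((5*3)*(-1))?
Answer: 89/1875803400 ≈ 4.7446e-8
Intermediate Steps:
B = 180 (B = -12*(5*3)*(-1) = -12*15*(-1) = -12*(-15) = -4*(-45) = 180)
a(x, r) = x/180
z(c) = -6*c**2 - 3*c (z(c) = -3*((c**2 + c*c) + c) = -3*((c**2 + c**2) + c) = -3*(2*c**2 + c) = -3*(c + 2*c**2) = -6*c**2 - 3*c)
M(z(a(-1, 4)))/347371 = -3*(1/180)*(-1)*(1 + 2*((1/180)*(-1)))/347371 = -3*(-1/180)*(1 + 2*(-1/180))*(1/347371) = -3*(-1/180)*(1 - 1/90)*(1/347371) = -3*(-1/180)*89/90*(1/347371) = (89/5400)*(1/347371) = 89/1875803400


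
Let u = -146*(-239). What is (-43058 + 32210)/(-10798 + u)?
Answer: -113/251 ≈ -0.45020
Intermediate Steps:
u = 34894
(-43058 + 32210)/(-10798 + u) = (-43058 + 32210)/(-10798 + 34894) = -10848/24096 = -10848*1/24096 = -113/251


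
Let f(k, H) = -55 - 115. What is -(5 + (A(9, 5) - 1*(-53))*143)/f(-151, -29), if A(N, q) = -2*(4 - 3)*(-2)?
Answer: 4078/85 ≈ 47.976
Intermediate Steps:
f(k, H) = -170
A(N, q) = 4 (A(N, q) = -2*1*(-2) = -2*(-2) = 4)
-(5 + (A(9, 5) - 1*(-53))*143)/f(-151, -29) = -(5 + (4 - 1*(-53))*143)/(-170) = -(5 + (4 + 53)*143)*(-1)/170 = -(5 + 57*143)*(-1)/170 = -(5 + 8151)*(-1)/170 = -8156*(-1)/170 = -1*(-4078/85) = 4078/85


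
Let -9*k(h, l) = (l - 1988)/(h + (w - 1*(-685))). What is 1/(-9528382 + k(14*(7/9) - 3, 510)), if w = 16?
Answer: -3190/30395537841 ≈ -1.0495e-7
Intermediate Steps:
k(h, l) = -(-1988 + l)/(9*(701 + h)) (k(h, l) = -(l - 1988)/(9*(h + (16 - 1*(-685)))) = -(-1988 + l)/(9*(h + (16 + 685))) = -(-1988 + l)/(9*(h + 701)) = -(-1988 + l)/(9*(701 + h)))
1/(-9528382 + k(14*(7/9) - 3, 510)) = 1/(-9528382 + (1988 - 1*510)/(9*(701 + (14*(7/9) - 3)))) = 1/(-9528382 + (1988 - 510)/(9*(701 + (14*(7*(⅑)) - 3)))) = 1/(-9528382 + (⅑)*1478/(701 + (14*(7/9) - 3))) = 1/(-9528382 + (⅑)*1478/(701 + (98/9 - 3))) = 1/(-9528382 + (⅑)*1478/(701 + 71/9)) = 1/(-9528382 + (⅑)*1478/(6380/9)) = 1/(-9528382 + (⅑)*(9/6380)*1478) = 1/(-9528382 + 739/3190) = 1/(-30395537841/3190) = -3190/30395537841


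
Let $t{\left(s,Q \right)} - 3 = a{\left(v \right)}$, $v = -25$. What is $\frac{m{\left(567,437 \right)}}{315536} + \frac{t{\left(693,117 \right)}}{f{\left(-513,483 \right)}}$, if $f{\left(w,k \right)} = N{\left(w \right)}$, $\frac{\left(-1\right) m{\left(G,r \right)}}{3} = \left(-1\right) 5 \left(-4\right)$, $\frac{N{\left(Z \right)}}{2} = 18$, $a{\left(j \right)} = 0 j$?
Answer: $\frac{4919}{59163} \approx 0.083143$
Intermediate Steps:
$a{\left(j \right)} = 0$
$N{\left(Z \right)} = 36$ ($N{\left(Z \right)} = 2 \cdot 18 = 36$)
$m{\left(G,r \right)} = -60$ ($m{\left(G,r \right)} = - 3 \left(-1\right) 5 \left(-4\right) = - 3 \left(\left(-5\right) \left(-4\right)\right) = \left(-3\right) 20 = -60$)
$f{\left(w,k \right)} = 36$
$t{\left(s,Q \right)} = 3$ ($t{\left(s,Q \right)} = 3 + 0 = 3$)
$\frac{m{\left(567,437 \right)}}{315536} + \frac{t{\left(693,117 \right)}}{f{\left(-513,483 \right)}} = - \frac{60}{315536} + \frac{3}{36} = \left(-60\right) \frac{1}{315536} + 3 \cdot \frac{1}{36} = - \frac{15}{78884} + \frac{1}{12} = \frac{4919}{59163}$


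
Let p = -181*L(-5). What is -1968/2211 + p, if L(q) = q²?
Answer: -3335581/737 ≈ -4525.9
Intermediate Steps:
p = -4525 (p = -181*(-5)² = -181*25 = -4525)
-1968/2211 + p = -1968/2211 - 4525 = -1968*1/2211 - 4525 = -656/737 - 4525 = -3335581/737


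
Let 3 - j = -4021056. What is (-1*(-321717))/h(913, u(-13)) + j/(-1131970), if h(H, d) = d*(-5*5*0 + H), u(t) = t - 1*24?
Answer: -6493628397/496611410 ≈ -13.076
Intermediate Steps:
j = 4021059 (j = 3 - 1*(-4021056) = 3 + 4021056 = 4021059)
u(t) = -24 + t (u(t) = t - 24 = -24 + t)
h(H, d) = H*d (h(H, d) = d*(-25*0 + H) = d*(0 + H) = d*H = H*d)
(-1*(-321717))/h(913, u(-13)) + j/(-1131970) = (-1*(-321717))/((913*(-24 - 13))) + 4021059/(-1131970) = 321717/((913*(-37))) + 4021059*(-1/1131970) = 321717/(-33781) - 574437/161710 = 321717*(-1/33781) - 574437/161710 = -29247/3071 - 574437/161710 = -6493628397/496611410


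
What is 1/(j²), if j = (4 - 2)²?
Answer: 1/16 ≈ 0.062500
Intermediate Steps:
j = 4 (j = 2² = 4)
1/(j²) = 1/(4²) = 1/16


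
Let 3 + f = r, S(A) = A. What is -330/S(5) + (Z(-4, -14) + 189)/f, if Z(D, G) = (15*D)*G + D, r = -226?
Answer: -16139/229 ≈ -70.476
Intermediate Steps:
Z(D, G) = D + 15*D*G (Z(D, G) = 15*D*G + D = D + 15*D*G)
f = -229 (f = -3 - 226 = -229)
-330/S(5) + (Z(-4, -14) + 189)/f = -330/5 + (-4*(1 + 15*(-14)) + 189)/(-229) = -330*1/5 + (-4*(1 - 210) + 189)*(-1/229) = -66 + (-4*(-209) + 189)*(-1/229) = -66 + (836 + 189)*(-1/229) = -66 + 1025*(-1/229) = -66 - 1025/229 = -16139/229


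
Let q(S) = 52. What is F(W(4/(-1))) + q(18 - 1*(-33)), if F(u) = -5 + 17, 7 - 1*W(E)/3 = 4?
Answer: 64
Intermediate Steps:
W(E) = 9 (W(E) = 21 - 3*4 = 21 - 12 = 9)
F(u) = 12
F(W(4/(-1))) + q(18 - 1*(-33)) = 12 + 52 = 64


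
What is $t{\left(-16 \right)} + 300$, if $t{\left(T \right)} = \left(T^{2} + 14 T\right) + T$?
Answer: $316$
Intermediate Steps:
$t{\left(T \right)} = T^{2} + 15 T$
$t{\left(-16 \right)} + 300 = - 16 \left(15 - 16\right) + 300 = \left(-16\right) \left(-1\right) + 300 = 16 + 300 = 316$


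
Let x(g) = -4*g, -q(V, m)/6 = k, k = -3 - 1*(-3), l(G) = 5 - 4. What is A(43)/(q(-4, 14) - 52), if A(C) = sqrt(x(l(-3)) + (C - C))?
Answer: -I/26 ≈ -0.038462*I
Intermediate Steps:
l(G) = 1
k = 0 (k = -3 + 3 = 0)
q(V, m) = 0 (q(V, m) = -6*0 = 0)
A(C) = 2*I (A(C) = sqrt(-4*1 + (C - C)) = sqrt(-4 + 0) = sqrt(-4) = 2*I)
A(43)/(q(-4, 14) - 52) = (2*I)/(0 - 52) = (2*I)/(-52) = (2*I)*(-1/52) = -I/26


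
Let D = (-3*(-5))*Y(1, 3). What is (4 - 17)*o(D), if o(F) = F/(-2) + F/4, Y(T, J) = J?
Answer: 585/4 ≈ 146.25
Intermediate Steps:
D = 45 (D = -3*(-5)*3 = 15*3 = 45)
o(F) = -F/4 (o(F) = F*(-½) + F*(¼) = -F/2 + F/4 = -F/4)
(4 - 17)*o(D) = (4 - 17)*(-¼*45) = -13*(-45/4) = 585/4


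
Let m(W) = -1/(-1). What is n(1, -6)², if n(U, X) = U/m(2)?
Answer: 1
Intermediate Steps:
m(W) = 1 (m(W) = -1*(-1) = 1)
n(U, X) = U (n(U, X) = U/1 = U*1 = U)
n(1, -6)² = 1² = 1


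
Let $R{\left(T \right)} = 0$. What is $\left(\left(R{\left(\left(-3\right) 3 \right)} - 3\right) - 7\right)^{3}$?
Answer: $-1000$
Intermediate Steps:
$\left(\left(R{\left(\left(-3\right) 3 \right)} - 3\right) - 7\right)^{3} = \left(\left(0 - 3\right) - 7\right)^{3} = \left(-3 - 7\right)^{3} = \left(-10\right)^{3} = -1000$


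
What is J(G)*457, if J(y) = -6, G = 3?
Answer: -2742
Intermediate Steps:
J(G)*457 = -6*457 = -2742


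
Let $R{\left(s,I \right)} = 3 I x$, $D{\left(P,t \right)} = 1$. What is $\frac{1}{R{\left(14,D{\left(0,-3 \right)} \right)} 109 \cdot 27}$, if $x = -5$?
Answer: $- \frac{1}{44145} \approx -2.2653 \cdot 10^{-5}$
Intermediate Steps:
$R{\left(s,I \right)} = - 15 I$ ($R{\left(s,I \right)} = 3 I \left(-5\right) = - 15 I$)
$\frac{1}{R{\left(14,D{\left(0,-3 \right)} \right)} 109 \cdot 27} = \frac{1}{\left(-15\right) 1 \cdot 109 \cdot 27} = \frac{1}{\left(-15\right) 109 \cdot 27} = \frac{1}{\left(-1635\right) 27} = \frac{1}{-44145} = - \frac{1}{44145}$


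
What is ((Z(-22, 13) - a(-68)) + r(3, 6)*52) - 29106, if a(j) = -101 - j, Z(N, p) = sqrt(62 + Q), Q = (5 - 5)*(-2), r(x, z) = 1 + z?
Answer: -28709 + sqrt(62) ≈ -28701.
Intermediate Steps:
Q = 0 (Q = 0*(-2) = 0)
Z(N, p) = sqrt(62) (Z(N, p) = sqrt(62 + 0) = sqrt(62))
((Z(-22, 13) - a(-68)) + r(3, 6)*52) - 29106 = ((sqrt(62) - (-101 - 1*(-68))) + (1 + 6)*52) - 29106 = ((sqrt(62) - (-101 + 68)) + 7*52) - 29106 = ((sqrt(62) - 1*(-33)) + 364) - 29106 = ((sqrt(62) + 33) + 364) - 29106 = ((33 + sqrt(62)) + 364) - 29106 = (397 + sqrt(62)) - 29106 = -28709 + sqrt(62)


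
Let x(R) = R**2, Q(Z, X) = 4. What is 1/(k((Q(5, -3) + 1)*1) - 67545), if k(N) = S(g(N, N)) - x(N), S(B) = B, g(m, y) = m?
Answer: -1/67565 ≈ -1.4801e-5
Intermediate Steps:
k(N) = N - N**2
1/(k((Q(5, -3) + 1)*1) - 67545) = 1/(((4 + 1)*1)*(1 - (4 + 1)) - 67545) = 1/((5*1)*(1 - 5) - 67545) = 1/(5*(1 - 1*5) - 67545) = 1/(5*(1 - 5) - 67545) = 1/(5*(-4) - 67545) = 1/(-20 - 67545) = 1/(-67565) = -1/67565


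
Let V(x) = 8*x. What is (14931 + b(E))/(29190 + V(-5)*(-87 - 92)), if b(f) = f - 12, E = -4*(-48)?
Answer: 15111/36350 ≈ 0.41571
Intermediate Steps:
E = 192
b(f) = -12 + f
(14931 + b(E))/(29190 + V(-5)*(-87 - 92)) = (14931 + (-12 + 192))/(29190 + (8*(-5))*(-87 - 92)) = (14931 + 180)/(29190 - 40*(-179)) = 15111/(29190 + 7160) = 15111/36350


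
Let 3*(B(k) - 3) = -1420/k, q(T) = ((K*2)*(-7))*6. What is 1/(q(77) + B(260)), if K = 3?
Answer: -39/9782 ≈ -0.0039869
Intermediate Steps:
q(T) = -252 (q(T) = ((3*2)*(-7))*6 = (6*(-7))*6 = -42*6 = -252)
B(k) = 3 - 1420/(3*k) (B(k) = 3 + (-1420/k)/3 = 3 - 1420/(3*k))
1/(q(77) + B(260)) = 1/(-252 + (3 - 1420/3/260)) = 1/(-252 + (3 - 1420/3*1/260)) = 1/(-252 + (3 - 71/39)) = 1/(-252 + 46/39) = 1/(-9782/39) = -39/9782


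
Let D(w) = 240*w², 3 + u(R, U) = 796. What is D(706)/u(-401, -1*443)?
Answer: 119624640/793 ≈ 1.5085e+5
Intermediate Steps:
u(R, U) = 793 (u(R, U) = -3 + 796 = 793)
D(706)/u(-401, -1*443) = (240*706²)/793 = (240*498436)*(1/793) = 119624640*(1/793) = 119624640/793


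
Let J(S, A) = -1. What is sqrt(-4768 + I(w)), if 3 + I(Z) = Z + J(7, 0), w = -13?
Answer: I*sqrt(4785) ≈ 69.174*I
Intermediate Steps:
I(Z) = -4 + Z (I(Z) = -3 + (Z - 1) = -3 + (-1 + Z) = -4 + Z)
sqrt(-4768 + I(w)) = sqrt(-4768 + (-4 - 13)) = sqrt(-4768 - 17) = sqrt(-4785) = I*sqrt(4785)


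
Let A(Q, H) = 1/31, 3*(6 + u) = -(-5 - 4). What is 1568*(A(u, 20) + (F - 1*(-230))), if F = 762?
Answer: 48220704/31 ≈ 1.5555e+6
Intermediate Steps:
u = -3 (u = -6 + (-(-5 - 4))/3 = -6 + (-1*(-9))/3 = -6 + (⅓)*9 = -6 + 3 = -3)
A(Q, H) = 1/31
1568*(A(u, 20) + (F - 1*(-230))) = 1568*(1/31 + (762 - 1*(-230))) = 1568*(1/31 + (762 + 230)) = 1568*(1/31 + 992) = 1568*(30753/31) = 48220704/31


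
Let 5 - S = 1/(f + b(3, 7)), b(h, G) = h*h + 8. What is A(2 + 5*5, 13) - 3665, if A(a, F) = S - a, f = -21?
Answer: -14747/4 ≈ -3686.8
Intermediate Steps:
b(h, G) = 8 + h² (b(h, G) = h² + 8 = 8 + h²)
S = 21/4 (S = 5 - 1/(-21 + (8 + 3²)) = 5 - 1/(-21 + (8 + 9)) = 5 - 1/(-21 + 17) = 5 - 1/(-4) = 5 - 1*(-¼) = 5 + ¼ = 21/4 ≈ 5.2500)
A(a, F) = 21/4 - a
A(2 + 5*5, 13) - 3665 = (21/4 - (2 + 5*5)) - 3665 = (21/4 - (2 + 25)) - 3665 = (21/4 - 1*27) - 3665 = (21/4 - 27) - 3665 = -87/4 - 3665 = -14747/4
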